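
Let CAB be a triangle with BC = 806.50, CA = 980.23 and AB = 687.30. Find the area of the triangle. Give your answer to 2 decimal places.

area ≈ 274179.67

Semiperimeter s = (687.3 + 806.5 + 980.23)/2 = 1237.
Heron's formula: area = √(1237·549.71·430.51·256.78) ≈ 2.7418e+05.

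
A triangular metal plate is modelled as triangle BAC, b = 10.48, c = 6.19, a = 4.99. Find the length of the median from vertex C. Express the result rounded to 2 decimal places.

Median from C: ½√(2·b² + 2·a² − c²) ≈ 7.6017.

7.60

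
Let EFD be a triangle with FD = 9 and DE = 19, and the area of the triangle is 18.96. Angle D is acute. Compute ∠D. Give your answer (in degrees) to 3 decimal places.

12.812

From area = ½·FD·DE·sin D, we get sin D = 2·area/(FD·DE) ≈ 0.22175.
Taking the acute solution, ∠D ≈ 12.81°.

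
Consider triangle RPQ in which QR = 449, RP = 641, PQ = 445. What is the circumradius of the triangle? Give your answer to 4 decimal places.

By the law of cosines, cos R = (QR² + RP² − PQ²) / (2·QR·RP) ≈ 0.72002, so ∠R ≈ 43.94°.
Circumradius = PQ/(2 sin R) ≈ 320.63.

320.6272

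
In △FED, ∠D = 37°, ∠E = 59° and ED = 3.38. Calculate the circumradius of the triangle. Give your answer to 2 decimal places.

R ≈ 1.70

The third angle is ∠F = 180° − ∠E − ∠D = 84.00°.
Law of sines: DF = ED·sin E/sin F ≈ 2.9132.
Law of sines: FE = ED·sin D/sin F ≈ 2.0453.
Circumradius = ED/(2 sin F) ≈ 1.6993.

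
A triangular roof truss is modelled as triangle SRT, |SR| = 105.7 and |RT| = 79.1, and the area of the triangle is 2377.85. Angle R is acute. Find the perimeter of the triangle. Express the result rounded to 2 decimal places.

From area = ½·|SR|·|RT|·sin R, we get sin R = 2·area/(|SR|·|RT|) ≈ 0.56880.
Taking the acute solution, ∠R ≈ 34.67°.
Law of cosines then gives |TS| ≈ 60.631.
Perimeter = 79.1 + 60.631 + 105.7 = 245.43.

245.43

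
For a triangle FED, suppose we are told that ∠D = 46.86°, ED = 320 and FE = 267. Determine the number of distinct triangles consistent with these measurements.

ED·sin D = 320·sin(46.86°) ≈ 233.5.
Since ED sin D < FE < ED (233.5 < 267 < 320), two triangles exist.

2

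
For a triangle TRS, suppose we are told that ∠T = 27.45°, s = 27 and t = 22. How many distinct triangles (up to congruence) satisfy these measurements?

s·sin T = 27·sin(27.45°) ≈ 12.45.
Since s sin T < t < s (12.45 < 22 < 27), two triangles exist.

2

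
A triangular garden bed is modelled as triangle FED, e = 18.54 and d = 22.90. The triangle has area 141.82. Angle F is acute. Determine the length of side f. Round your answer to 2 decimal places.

15.37

From area = ½·e·d·sin F, we get sin F = 2·area/(e·d) ≈ 0.66807.
Taking the acute solution, ∠F ≈ 41.92°.
Law of cosines then gives f ≈ 15.372.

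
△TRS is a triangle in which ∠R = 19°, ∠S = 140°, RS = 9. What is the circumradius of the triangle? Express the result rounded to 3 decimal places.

12.557

The third angle is ∠T = 180° − ∠R − ∠S = 21.00°.
Law of sines: ST = RS·sin R/sin T ≈ 8.1763.
Law of sines: TR = RS·sin S/sin T ≈ 16.143.
Circumradius = RS/(2 sin T) ≈ 12.557.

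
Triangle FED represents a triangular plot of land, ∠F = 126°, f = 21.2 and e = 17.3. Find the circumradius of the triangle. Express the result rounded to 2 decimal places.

13.10

Law of sines: sin E = e·sin F/f ≈ 0.66019.
Since f ≥ e, only the acute value applies: ∠E ≈ 41.31°.
Then ∠D = 180° − ∠F − ∠E ≈ 12.69°.
Law of sines gives d = f·sin D/sin F ≈ 5.7546.
Circumradius = f/(2 sin F) ≈ 13.102.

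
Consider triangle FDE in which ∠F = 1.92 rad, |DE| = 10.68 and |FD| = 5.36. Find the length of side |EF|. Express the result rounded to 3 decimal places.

7.584

Law of sines: sin E = |FD|·sin F/|DE| ≈ 0.47158.
Since |DE| ≥ |FD|, only the acute value applies: ∠E ≈ 0.491 rad.
Then ∠D = π − ∠F − ∠E ≈ 0.731 rad.
Law of sines gives |EF| = |DE|·sin D/sin F ≈ 7.5839.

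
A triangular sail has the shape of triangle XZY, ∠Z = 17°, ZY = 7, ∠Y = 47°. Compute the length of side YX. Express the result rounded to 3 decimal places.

The third angle is ∠X = 180° − ∠Z − ∠Y = 116.00°.
Law of sines: YX = ZY·sin Z/sin X ≈ 2.2771.

2.277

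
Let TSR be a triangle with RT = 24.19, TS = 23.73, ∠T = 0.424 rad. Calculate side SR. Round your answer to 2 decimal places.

By the law of cosines, SR² = RT² + TS² − 2·RT·TS·cos T = 101.87, so SR ≈ 10.093.

10.09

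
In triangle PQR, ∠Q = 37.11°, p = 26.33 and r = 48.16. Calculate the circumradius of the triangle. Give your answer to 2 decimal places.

By the law of cosines, q² = r² + p² − 2·r·p·cos Q = 990.16, so q ≈ 31.467.
Area = ½·r·p·sin Q ≈ 382.54.
Circumradius = q/(2 sin Q) ≈ 26.077.

26.08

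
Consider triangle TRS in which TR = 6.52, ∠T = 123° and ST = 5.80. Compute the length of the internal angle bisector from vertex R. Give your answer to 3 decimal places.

By the law of cosines, RS² = ST² + TR² − 2·ST·TR·cos T = 117.34, so RS ≈ 10.832.
Law of cosines again: cos R = (TR² + RS² − ST²)/(2·TR·RS) ≈ 0.89351, so ∠R ≈ 26.68°.
The bisector from R has length 2·TR·RS·cos(∠R/2)/(TR+RS) ≈ 7.9207.

7.921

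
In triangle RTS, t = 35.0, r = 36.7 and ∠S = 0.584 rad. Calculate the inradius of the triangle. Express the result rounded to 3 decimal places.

7.664

By the law of cosines, s² = r² + t² − 2·r·t·cos S = 428.67, so s ≈ 20.704.
Area = ½·r·t·sin S ≈ 354.11.
Semiperimeter p = (36.7+35+20.704)/2 = 46.202.
Inradius = area/p = 354.11/46.202 ≈ 7.6645.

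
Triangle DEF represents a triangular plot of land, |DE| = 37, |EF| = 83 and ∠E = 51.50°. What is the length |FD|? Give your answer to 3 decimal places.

66.592

By the law of cosines, |FD|² = |DE|² + |EF|² − 2·|DE|·|EF|·cos E = 4434.5, so |FD| ≈ 66.592.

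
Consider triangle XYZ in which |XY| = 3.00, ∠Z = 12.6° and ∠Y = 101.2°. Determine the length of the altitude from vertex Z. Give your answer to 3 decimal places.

h_Z ≈ 12.343

The third angle is ∠X = 180° − ∠Y − ∠Z = 66.20°.
Law of sines: |YZ| = |XY|·sin X/sin Z ≈ 12.583.
Law of sines: |ZX| = |XY|·sin Y/sin Z ≈ 13.491.
Area = ½·|XY|·|YZ|·sin Y ≈ 18.515.
The altitude from Z has length 2·area/|XY| ≈ 12.343.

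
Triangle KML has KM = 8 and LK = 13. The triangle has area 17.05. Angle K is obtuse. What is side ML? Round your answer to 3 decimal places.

From area = ½·LK·KM·sin K, we get sin K = 2·area/(LK·KM) ≈ 0.32788.
Taking the obtuse solution, ∠K ≈ 160.86°.
Law of cosines then gives ML ≈ 20.724.

20.724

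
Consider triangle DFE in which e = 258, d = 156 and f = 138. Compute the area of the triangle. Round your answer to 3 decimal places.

area ≈ 9070.286

Semiperimeter s = (156 + 138 + 258)/2 = 276.
Heron's formula: area = √(276·120·138·18) ≈ 9070.3.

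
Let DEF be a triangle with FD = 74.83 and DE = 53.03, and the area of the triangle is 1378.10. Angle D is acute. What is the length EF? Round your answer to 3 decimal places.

From area = ½·FD·DE·sin D, we get sin D = 2·area/(FD·DE) ≈ 0.69457.
Taking the acute solution, ∠D ≈ 43.99°.
Law of cosines then gives EF ≈ 51.981.

51.981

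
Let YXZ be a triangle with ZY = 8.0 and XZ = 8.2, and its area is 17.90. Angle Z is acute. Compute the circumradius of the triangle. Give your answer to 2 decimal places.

4.23

From area = ½·XZ·ZY·sin Z, we get sin Z = 2·area/(XZ·ZY) ≈ 0.54573.
Taking the acute solution, ∠Z ≈ 33.07°.
Law of cosines then gives YX ≈ 4.6152.
Circumradius = YX/(2 sin Z) ≈ 4.2284.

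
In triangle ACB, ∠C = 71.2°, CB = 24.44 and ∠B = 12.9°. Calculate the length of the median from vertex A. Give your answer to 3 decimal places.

The third angle is ∠A = 180° − ∠C − ∠B = 95.90°.
Law of sines: BA = CB·sin C/sin A ≈ 23.259.
Law of sines: AC = CB·sin B/sin A ≈ 5.4853.
Median from A: ½√(2·BA² + 2·AC² − CB²) ≈ 11.671.

m_A ≈ 11.671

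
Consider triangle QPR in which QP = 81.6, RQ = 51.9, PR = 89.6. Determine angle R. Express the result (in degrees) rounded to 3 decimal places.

64.095

By the law of cosines, cos R = (PR² + RQ² − QP²) / (2·PR·RQ) ≈ 0.43688, so ∠R ≈ 64.09°.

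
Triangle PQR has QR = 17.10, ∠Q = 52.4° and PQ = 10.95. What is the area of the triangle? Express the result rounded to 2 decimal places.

area ≈ 74.18

Area = ½·PQ·QR·sin Q ≈ 74.176.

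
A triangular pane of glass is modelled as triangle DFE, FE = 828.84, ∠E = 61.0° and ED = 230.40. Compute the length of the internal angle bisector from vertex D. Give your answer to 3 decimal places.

By the law of cosines, DF² = FE² + ED² − 2·FE·ED·cos E = 5.549e+05, so DF ≈ 744.91.
Law of cosines again: cos D = (ED² + DF² − FE²)/(2·ED·DF) ≈ -0.23013, so ∠D ≈ 103.30°.
The bisector from D has length 2·ED·DF·cos(∠D/2)/(ED+DF) ≈ 218.36.

218.357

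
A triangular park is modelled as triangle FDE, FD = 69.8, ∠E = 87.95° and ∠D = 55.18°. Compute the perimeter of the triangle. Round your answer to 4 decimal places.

The third angle is ∠F = 180° − ∠D − ∠E = 36.87°.
Law of sines: DE = FD·sin F/sin E ≈ 41.907.
Law of sines: EF = FD·sin D/sin E ≈ 57.339.
Semiperimeter s = (41.907+57.339+69.8)/2 = 84.523.
Perimeter = 41.907 + 57.339 + 69.8 = 169.05.

169.0459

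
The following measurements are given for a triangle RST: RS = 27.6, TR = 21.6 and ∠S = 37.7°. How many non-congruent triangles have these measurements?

RS·sin S = 27.6·sin(37.7°) ≈ 16.88.
Since RS sin S < TR < RS (16.88 < 21.6 < 27.6), two triangles exist.

2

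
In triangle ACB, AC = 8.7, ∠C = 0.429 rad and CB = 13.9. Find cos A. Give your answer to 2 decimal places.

By the law of cosines, BA² = AC² + CB² − 2·AC·CB·cos C = 48.957, so BA ≈ 6.9969.
Law of cosines again: cos A = (BA² + AC² − CB²)/(2·BA·AC) ≈ -0.56316, so ∠A ≈ 2.169 rad.

-0.56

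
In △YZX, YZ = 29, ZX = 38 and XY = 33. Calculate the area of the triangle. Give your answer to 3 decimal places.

area ≈ 462.817

Semiperimeter s = (38 + 33 + 29)/2 = 50.
Heron's formula: area = √(50·12·17·21) ≈ 462.82.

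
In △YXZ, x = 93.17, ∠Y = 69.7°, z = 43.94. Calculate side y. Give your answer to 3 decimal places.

88.152

By the law of cosines, y² = x² + z² − 2·x·z·cos Y = 7770.7, so y ≈ 88.152.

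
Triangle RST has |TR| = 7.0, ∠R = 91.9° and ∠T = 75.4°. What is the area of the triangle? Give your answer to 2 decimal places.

area ≈ 107.78

The third angle is ∠S = 180° − ∠T − ∠R = 12.70°.
Law of sines: |ST| = |TR|·sin R/sin S ≈ 31.823.
Law of sines: |RS| = |TR|·sin T/sin S ≈ 30.812.
Area = ½·|TR|·|ST|·sin T ≈ 107.78.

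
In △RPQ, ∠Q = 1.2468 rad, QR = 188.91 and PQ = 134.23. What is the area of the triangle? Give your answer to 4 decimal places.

Area = ½·PQ·QR·sin Q ≈ 12019.

12019.0314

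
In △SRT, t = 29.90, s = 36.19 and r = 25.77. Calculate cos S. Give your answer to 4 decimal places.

0.1612

By the law of cosines, cos S = (r² + t² − s²) / (2·r·t) ≈ 0.16118, so ∠S ≈ 80.72°.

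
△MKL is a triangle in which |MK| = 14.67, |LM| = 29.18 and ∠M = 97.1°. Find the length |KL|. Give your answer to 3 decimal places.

34.242

By the law of cosines, |KL|² = |LM|² + |MK|² − 2·|LM|·|MK|·cos M = 1172.5, so |KL| ≈ 34.242.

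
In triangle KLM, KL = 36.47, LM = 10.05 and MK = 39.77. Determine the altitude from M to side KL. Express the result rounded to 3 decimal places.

Semiperimeter s = (10.05 + 39.77 + 36.47)/2 = 43.145.
Heron's formula: area = √(43.145·33.095·3.375·6.675) ≈ 179.35.
The altitude from M has length 2·area/KL ≈ 9.8357.

9.836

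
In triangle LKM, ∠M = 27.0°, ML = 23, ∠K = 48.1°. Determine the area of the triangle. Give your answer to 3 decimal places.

area ≈ 155.906

The third angle is ∠L = 180° − ∠K − ∠M = 104.90°.
Law of sines: KM = ML·sin L/sin K ≈ 29.862.
Law of sines: LK = ML·sin M/sin K ≈ 14.029.
Area = ½·ML·KM·sin M ≈ 155.91.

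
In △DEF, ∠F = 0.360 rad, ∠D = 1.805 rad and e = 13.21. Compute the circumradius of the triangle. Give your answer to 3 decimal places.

The third angle is ∠E = π − ∠F − ∠D = 0.977 rad.
Law of sines: d = e·sin D/sin E ≈ 15.507.
Law of sines: f = e·sin F/sin E ≈ 5.6162.
Circumradius = e/(2 sin E) ≈ 7.9713.

R ≈ 7.971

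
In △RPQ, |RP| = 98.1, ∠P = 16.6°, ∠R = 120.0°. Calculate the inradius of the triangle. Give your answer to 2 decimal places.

The third angle is ∠Q = 180° − ∠R − ∠P = 43.40°.
Law of sines: |PQ| = |RP|·sin R/sin Q ≈ 123.65.
Law of sines: |QR| = |RP|·sin P/sin Q ≈ 40.79.
Area = ½·|RP|·|PQ|·sin P ≈ 1732.7.
Semiperimeter s = (123.65+40.79+98.1)/2 = 131.27.
Inradius = area/s = 1732.7/131.27 ≈ 13.199.

r ≈ 13.20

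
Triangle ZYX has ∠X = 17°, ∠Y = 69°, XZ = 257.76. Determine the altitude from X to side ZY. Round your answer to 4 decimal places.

The third angle is ∠Z = 180° − ∠Y − ∠X = 94.00°.
Law of sines: YX = XZ·sin Z/sin Y ≈ 275.43.
Law of sines: ZY = XZ·sin X/sin Y ≈ 80.723.
Area = ½·XZ·YX·sin X ≈ 10378.
The altitude from X has length 2·area/ZY ≈ 257.13.

h_X ≈ 257.1321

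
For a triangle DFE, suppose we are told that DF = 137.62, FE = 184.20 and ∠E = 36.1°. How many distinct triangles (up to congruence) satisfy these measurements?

2

FE·sin E = 184.20·sin(36.1°) ≈ 108.5.
Since FE sin E < DF < FE (108.5 < 137.62 < 184.20), two triangles exist.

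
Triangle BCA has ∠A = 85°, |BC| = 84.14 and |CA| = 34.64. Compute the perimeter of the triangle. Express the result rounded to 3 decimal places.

perimeter ≈ 198.537

Law of sines: sin B = |CA|·sin A/|BC| ≈ 0.41013.
Since |BC| ≥ |CA|, only the acute value applies: ∠B ≈ 24.21°.
Then ∠C = 180° − ∠A − ∠B ≈ 70.79°.
Law of sines gives |AB| = |BC|·sin C/sin A ≈ 79.757.
Semiperimeter s = (34.64+79.757+84.14)/2 = 99.269.
Perimeter = 34.64 + 79.757 + 84.14 = 198.54.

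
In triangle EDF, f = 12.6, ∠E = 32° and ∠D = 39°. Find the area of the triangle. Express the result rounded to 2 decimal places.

The third angle is ∠F = 180° − ∠E − ∠D = 109.00°.
Law of sines: e = f·sin E/sin F ≈ 7.0617.
Law of sines: d = f·sin D/sin F ≈ 8.3863.
Area = ½·f·e·sin D ≈ 27.998.

28.00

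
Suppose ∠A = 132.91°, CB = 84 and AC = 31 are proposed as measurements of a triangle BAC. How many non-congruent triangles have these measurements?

AC·sin A = 31·sin(132.91°) ≈ 22.71.
Since ∠A is not acute, a triangle exists only if CB > AC; here CB > AC, so there is exactly one triangle.

1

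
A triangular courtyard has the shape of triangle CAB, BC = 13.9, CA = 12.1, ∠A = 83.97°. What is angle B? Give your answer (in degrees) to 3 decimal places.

Law of sines: sin B = CA·sin A/BC ≈ 0.86569.
Since BC ≥ CA, only the acute value applies: ∠B ≈ 59.96°.
Then ∠C = 180° − ∠A − ∠B ≈ 36.07°.

59.961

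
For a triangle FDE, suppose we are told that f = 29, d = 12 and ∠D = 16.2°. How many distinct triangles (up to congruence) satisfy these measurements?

f·sin D = 29·sin(16.2°) ≈ 8.091.
Since f sin D < d < f (8.091 < 12 < 29), two triangles exist.

2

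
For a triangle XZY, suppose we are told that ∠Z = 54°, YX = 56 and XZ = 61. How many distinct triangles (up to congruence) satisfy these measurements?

XZ·sin Z = 61·sin(54°) ≈ 49.35.
Since XZ sin Z < YX < XZ (49.35 < 56 < 61), two triangles exist.

2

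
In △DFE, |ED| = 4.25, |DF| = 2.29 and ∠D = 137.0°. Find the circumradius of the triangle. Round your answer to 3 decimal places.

4.492

By the law of cosines, |FE|² = |ED|² + |DF|² − 2·|ED|·|DF|·cos D = 37.542, so |FE| ≈ 6.1272.
Area = ½·|ED|·|DF|·sin D ≈ 3.3188.
Circumradius = |FE|/(2 sin D) ≈ 4.4921.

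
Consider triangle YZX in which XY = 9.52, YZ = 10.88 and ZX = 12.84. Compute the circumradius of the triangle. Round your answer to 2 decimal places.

By the law of cosines, cos Y = (XY² + YZ² − ZX²) / (2·XY·YZ) ≈ 0.21307, so ∠Y ≈ 1.356 rad.
Circumradius = ZX/(2 sin Y) ≈ 6.5709.

6.57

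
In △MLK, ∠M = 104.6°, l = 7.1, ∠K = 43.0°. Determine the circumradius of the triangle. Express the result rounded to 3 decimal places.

The third angle is ∠L = 180° − ∠K − ∠M = 32.40°.
Law of sines: m = l·sin M/sin L ≈ 12.823.
Law of sines: k = l·sin K/sin L ≈ 9.0369.
Circumradius = l/(2 sin L) ≈ 6.6253.

6.625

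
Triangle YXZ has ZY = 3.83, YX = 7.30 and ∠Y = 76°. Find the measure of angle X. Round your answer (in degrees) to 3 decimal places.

By the law of cosines, XZ² = ZY² + YX² − 2·ZY·YX·cos Y = 54.431, so XZ ≈ 7.3777.
Law of cosines again: cos X = (YX² + XZ² − ZY²)/(2·YX·XZ) ≈ 0.86387, so ∠X ≈ 30.25°.

∠X ≈ 30.246°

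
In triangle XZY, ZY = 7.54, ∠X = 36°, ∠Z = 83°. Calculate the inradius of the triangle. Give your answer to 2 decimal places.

r ≈ 2.67

The third angle is ∠Y = 180° − ∠X − ∠Z = 61.00°.
Law of sines: YX = ZY·sin Z/sin X ≈ 12.732.
Law of sines: XZ = ZY·sin Y/sin X ≈ 11.219.
Area = ½·ZY·YX·sin Y ≈ 41.982.
Semiperimeter s = (7.54+12.732+11.219)/2 = 15.746.
Inradius = area/s = 41.982/15.746 ≈ 2.6662.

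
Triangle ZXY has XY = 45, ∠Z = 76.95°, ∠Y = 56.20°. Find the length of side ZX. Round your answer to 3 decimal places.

38.386

The third angle is ∠X = 180° − ∠Y − ∠Z = 46.85°.
Law of sines: ZX = XY·sin Y/sin Z ≈ 38.386.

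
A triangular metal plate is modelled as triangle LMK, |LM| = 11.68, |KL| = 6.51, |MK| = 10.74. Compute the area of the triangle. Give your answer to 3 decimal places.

Semiperimeter s = (10.74 + 6.51 + 11.68)/2 = 14.465.
Heron's formula: area = √(14.465·3.725·7.955·2.785) ≈ 34.551.

34.551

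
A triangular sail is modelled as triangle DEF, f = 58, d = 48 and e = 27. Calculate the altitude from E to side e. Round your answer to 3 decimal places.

47.607

Semiperimeter s = (48 + 27 + 58)/2 = 66.5.
Heron's formula: area = √(66.5·18.5·39.5·8.5) ≈ 642.69.
The altitude from E has length 2·area/e ≈ 47.607.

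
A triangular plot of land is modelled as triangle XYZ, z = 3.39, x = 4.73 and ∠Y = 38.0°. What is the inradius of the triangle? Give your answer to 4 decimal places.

By the law of cosines, y² = z² + x² − 2·z·x·cos Y = 8.594, so y ≈ 2.9315.
Area = ½·z·x·sin Y ≈ 4.936.
Semiperimeter s = (4.73+2.9315+3.39)/2 = 5.5258.
Inradius = area/s = 4.936/5.5258 ≈ 0.89326.

0.8933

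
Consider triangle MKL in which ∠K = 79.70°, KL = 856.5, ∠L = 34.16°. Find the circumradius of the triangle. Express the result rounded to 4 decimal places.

468.2700

The third angle is ∠M = 180° − ∠K − ∠L = 66.14°.
Law of sines: LM = KL·sin K/sin M ≈ 921.45.
Law of sines: MK = KL·sin L/sin M ≈ 525.87.
Circumradius = KL/(2 sin M) ≈ 468.27.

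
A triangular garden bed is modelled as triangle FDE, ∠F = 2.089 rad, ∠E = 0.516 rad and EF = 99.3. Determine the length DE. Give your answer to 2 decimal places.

The third angle is ∠D = π − ∠E − ∠F = 0.537 rad.
Law of sines: DE = EF·sin F/sin D ≈ 168.74.

168.74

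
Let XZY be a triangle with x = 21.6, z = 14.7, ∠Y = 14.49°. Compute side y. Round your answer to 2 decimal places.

8.23

By the law of cosines, y² = x² + z² − 2·x·z·cos Y = 67.81, so y ≈ 8.2347.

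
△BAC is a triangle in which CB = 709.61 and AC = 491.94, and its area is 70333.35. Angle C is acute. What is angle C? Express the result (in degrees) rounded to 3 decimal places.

23.763

From area = ½·AC·CB·sin C, we get sin C = 2·area/(AC·CB) ≈ 0.40296.
Taking the acute solution, ∠C ≈ 23.76°.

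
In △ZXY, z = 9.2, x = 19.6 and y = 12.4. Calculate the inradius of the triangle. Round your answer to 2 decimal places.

2.13

Semiperimeter s = (9.2 + 19.6 + 12.4)/2 = 20.6.
Heron's formula: area = √(20.6·11.4·1·8.2) ≈ 43.883.
Inradius = area/s = 43.883/20.6 ≈ 2.1302.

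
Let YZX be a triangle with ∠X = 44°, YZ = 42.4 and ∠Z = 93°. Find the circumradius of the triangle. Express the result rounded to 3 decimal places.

The third angle is ∠Y = 180° − ∠Z − ∠X = 43.00°.
Law of sines: ZX = YZ·sin Y/sin X ≈ 41.627.
Law of sines: XY = YZ·sin Z/sin X ≈ 60.954.
Circumradius = YZ/(2 sin X) ≈ 30.519.

30.519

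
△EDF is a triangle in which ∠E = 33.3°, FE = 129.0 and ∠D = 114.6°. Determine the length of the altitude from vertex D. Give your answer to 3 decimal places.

h_D ≈ 41.393

The third angle is ∠F = 180° − ∠E − ∠D = 32.10°.
Law of sines: DF = FE·sin E/sin D ≈ 77.894.
Law of sines: ED = FE·sin F/sin D ≈ 75.393.
Area = ½·FE·DF·sin F ≈ 2669.8.
The altitude from D has length 2·area/FE ≈ 41.393.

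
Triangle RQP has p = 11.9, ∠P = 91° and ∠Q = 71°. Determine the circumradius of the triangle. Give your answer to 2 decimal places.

The third angle is ∠R = 180° − ∠Q − ∠P = 18.00°.
Law of sines: r = p·sin R/sin P ≈ 3.6779.
Law of sines: q = p·sin Q/sin P ≈ 11.253.
Circumradius = p/(2 sin P) ≈ 5.9509.

5.95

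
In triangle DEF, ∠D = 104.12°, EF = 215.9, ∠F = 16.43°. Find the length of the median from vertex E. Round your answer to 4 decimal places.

126.8839

The third angle is ∠E = 180° − ∠F − ∠D = 59.45°.
Law of sines: FD = EF·sin E/sin D ≈ 191.72.
Law of sines: DE = EF·sin F/sin D ≈ 62.968.
Median from E: ½√(2·DE² + 2·EF² − FD²) ≈ 126.88.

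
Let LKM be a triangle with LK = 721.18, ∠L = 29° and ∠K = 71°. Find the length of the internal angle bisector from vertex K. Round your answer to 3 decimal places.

387.371

The third angle is ∠M = 180° − ∠L − ∠K = 80.00°.
Law of sines: KM = LK·sin L/sin M ≈ 355.03.
Law of sines: ML = LK·sin K/sin M ≈ 692.41.
The bisector from K has length 2·LK·KM·cos(∠K/2)/(LK+KM) ≈ 387.37.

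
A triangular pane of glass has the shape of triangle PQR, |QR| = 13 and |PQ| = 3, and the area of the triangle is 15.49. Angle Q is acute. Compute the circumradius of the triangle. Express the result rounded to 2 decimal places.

7.19

From area = ½·|PQ|·|QR|·sin Q, we get sin Q = 2·area/(|PQ|·|QR|) ≈ 0.79436.
Taking the acute solution, ∠Q ≈ 52.59°.
Law of cosines then gives |RP| ≈ 11.429.
Circumradius = |RP|/(2 sin Q) ≈ 7.1938.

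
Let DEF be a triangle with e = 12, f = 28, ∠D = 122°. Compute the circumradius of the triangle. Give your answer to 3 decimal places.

By the law of cosines, d² = e² + f² − 2·e·f·cos D = 1284.1, so d ≈ 35.834.
Area = ½·e·f·sin D ≈ 142.47.
Circumradius = d/(2 sin D) ≈ 21.128.

R ≈ 21.128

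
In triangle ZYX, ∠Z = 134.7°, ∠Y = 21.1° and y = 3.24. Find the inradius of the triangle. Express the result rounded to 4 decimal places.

The third angle is ∠X = 180° − ∠Z − ∠Y = 24.20°.
Law of sines: z = y·sin Z/sin Y ≈ 6.3973.
Law of sines: x = y·sin X/sin Y ≈ 3.6893.
Area = ½·y·z·sin X ≈ 4.2483.
Semiperimeter s = (6.3973+3.24+3.6893)/2 = 6.6633.
Inradius = area/s = 4.2483/6.6633 ≈ 0.63756.

0.6376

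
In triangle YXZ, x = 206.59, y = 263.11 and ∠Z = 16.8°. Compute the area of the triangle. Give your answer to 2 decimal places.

7855.29

Area = ½·y·x·sin Z ≈ 7855.3.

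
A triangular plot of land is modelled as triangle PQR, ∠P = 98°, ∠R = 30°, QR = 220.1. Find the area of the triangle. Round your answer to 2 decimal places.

9637.39

The third angle is ∠Q = 180° − ∠R − ∠P = 52.00°.
Law of sines: RP = QR·sin Q/sin P ≈ 175.15.
Law of sines: PQ = QR·sin R/sin P ≈ 111.13.
Area = ½·QR·RP·sin R ≈ 9637.4.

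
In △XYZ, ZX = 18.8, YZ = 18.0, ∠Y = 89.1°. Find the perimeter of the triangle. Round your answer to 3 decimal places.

Law of sines: sin X = YZ·sin Y/ZX ≈ 0.95733.
Since ZX ≥ YZ, only the acute value applies: ∠X ≈ 73.20°.
Then ∠Z = 180° − ∠Y − ∠X ≈ 17.70°.
Law of sines gives XY = ZX·sin Z/sin Y ≈ 5.716.
Semiperimeter s = (18+18.8+5.716)/2 = 21.258.
Perimeter = 18 + 18.8 + 5.716 = 42.516.

42.516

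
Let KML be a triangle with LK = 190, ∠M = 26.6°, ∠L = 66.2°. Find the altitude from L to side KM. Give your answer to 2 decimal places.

The third angle is ∠K = 180° − ∠M − ∠L = 87.20°.
Law of sines: ML = LK·sin K/sin M ≈ 423.83.
Law of sines: KM = LK·sin L/sin M ≈ 388.25.
Area = ½·LK·ML·sin L ≈ 36840.
The altitude from L has length 2·area/KM ≈ 189.77.

189.77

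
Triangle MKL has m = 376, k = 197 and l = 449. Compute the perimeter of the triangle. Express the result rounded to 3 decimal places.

perimeter ≈ 1022.000

Perimeter = 376 + 197 + 449 = 1022.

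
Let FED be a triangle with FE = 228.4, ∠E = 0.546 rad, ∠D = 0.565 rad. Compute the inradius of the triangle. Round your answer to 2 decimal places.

r ≈ 54.48

The third angle is ∠F = π − ∠E − ∠D = 2.031 rad.
Law of sines: ED = FE·sin F/sin D ≈ 382.28.
Law of sines: DF = FE·sin E/sin D ≈ 221.51.
Area = ½·FE·ED·sin E ≈ 22670.
Semiperimeter s = (382.28+221.51+228.4)/2 = 416.1.
Inradius = area/s = 22670/416.1 ≈ 54.482.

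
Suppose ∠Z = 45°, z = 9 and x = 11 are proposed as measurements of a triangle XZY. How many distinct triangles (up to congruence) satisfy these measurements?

2

x·sin Z = 11·sin(45°) ≈ 7.778.
Since x sin Z < z < x (7.778 < 9 < 11), two triangles exist.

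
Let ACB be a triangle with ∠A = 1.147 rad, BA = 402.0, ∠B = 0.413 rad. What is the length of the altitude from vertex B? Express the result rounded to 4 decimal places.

366.4368

The third angle is ∠C = π − ∠B − ∠A = 1.582 rad.
Law of sines: CB = BA·sin A/sin C ≈ 366.46.
Law of sines: AC = BA·sin B/sin C ≈ 161.36.
Area = ½·BA·CB·sin B ≈ 29563.
The altitude from B has length 2·area/AC ≈ 366.44.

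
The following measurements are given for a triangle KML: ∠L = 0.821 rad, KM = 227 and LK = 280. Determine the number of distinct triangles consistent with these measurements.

2

LK·sin L = 280·sin(0.821 rad) ≈ 204.9.
Since LK sin L < KM < LK (204.9 < 227 < 280), two triangles exist.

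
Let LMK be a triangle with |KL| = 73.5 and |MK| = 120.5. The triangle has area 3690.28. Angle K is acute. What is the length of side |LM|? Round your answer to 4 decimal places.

From area = ½·|MK|·|KL|·sin K, we get sin K = 2·area/(|MK|·|KL|) ≈ 0.83333.
Taking the acute solution, ∠K ≈ 56.44°.
Law of cosines then gives |LM| ≈ 100.65.

100.6519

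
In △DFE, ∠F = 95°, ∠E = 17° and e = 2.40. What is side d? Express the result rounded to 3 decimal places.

7.611

The third angle is ∠D = 180° − ∠F − ∠E = 68.00°.
Law of sines: d = e·sin D/sin E ≈ 7.611.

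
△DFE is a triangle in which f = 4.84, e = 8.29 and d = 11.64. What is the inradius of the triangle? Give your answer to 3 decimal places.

1.363

Semiperimeter s = (11.64 + 4.84 + 8.29)/2 = 12.385.
Heron's formula: area = √(12.385·0.745·7.545·4.095) ≈ 16.884.
Inradius = area/s = 16.884/12.385 ≈ 1.3633.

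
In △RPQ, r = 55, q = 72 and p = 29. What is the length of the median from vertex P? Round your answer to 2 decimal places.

m_P ≈ 62.40

Median from P: ½√(2·q² + 2·r² − p²) ≈ 62.404.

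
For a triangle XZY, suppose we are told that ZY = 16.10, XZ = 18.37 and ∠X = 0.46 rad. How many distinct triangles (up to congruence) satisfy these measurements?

XZ·sin X = 18.37·sin(0.46 rad) ≈ 8.155.
Since XZ sin X < ZY < XZ (8.155 < 16.10 < 18.37), two triangles exist.

2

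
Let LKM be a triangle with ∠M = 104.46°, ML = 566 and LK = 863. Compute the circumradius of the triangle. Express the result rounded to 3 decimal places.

Law of sines: sin K = ML·sin M/LK ≈ 0.63508.
Since LK ≥ ML, only the acute value applies: ∠K ≈ 39.43°.
Then ∠L = 180° − ∠M − ∠K ≈ 36.11°.
Law of sines gives KM = LK·sin L/sin M ≈ 525.29.
Circumradius = LK/(2 sin M) ≈ 445.62.

R ≈ 445.616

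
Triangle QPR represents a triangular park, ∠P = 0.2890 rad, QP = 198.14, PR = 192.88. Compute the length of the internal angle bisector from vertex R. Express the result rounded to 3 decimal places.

63.435

By the law of cosines, RQ² = QP² + PR² − 2·QP·PR·cos P = 3197.5, so RQ ≈ 56.546.
Law of cosines again: cos R = (PR² + RQ² − QP²)/(2·PR·RQ) ≈ 0.05229, so ∠R ≈ 1.5185 rad.
The bisector from R has length 2·PR·RQ·cos(∠R/2)/(PR+RQ) ≈ 63.435.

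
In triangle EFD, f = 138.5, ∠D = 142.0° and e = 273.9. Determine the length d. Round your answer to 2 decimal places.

By the law of cosines, d² = e² + f² − 2·e·f·cos D = 1.5399e+05, so d ≈ 392.42.

392.42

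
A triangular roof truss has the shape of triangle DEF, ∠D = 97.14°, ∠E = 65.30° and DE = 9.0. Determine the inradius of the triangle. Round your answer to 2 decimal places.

3.68

The third angle is ∠F = 180° − ∠D − ∠E = 17.56°.
Law of sines: EF = DE·sin D/sin F ≈ 29.599.
Law of sines: FD = DE·sin E/sin F ≈ 27.101.
Area = ½·DE·EF·sin E ≈ 121.01.
Semiperimeter s = (29.599+27.101+9)/2 = 32.85.
Inradius = area/s = 121.01/32.85 ≈ 3.6837.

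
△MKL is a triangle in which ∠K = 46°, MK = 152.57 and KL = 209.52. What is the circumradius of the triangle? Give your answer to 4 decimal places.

By the law of cosines, LM² = MK² + KL² − 2·MK·KL·cos K = 22765, so LM ≈ 150.88.
Area = ½·MK·KL·sin K ≈ 11497.
Circumradius = LM/(2 sin K) ≈ 104.87.

R ≈ 104.8737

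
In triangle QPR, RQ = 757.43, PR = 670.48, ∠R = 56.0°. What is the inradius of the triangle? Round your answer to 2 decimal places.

200.23

By the law of cosines, QP² = PR² + RQ² − 2·PR·RQ·cos R = 4.5528e+05, so QP ≈ 674.74.
Area = ½·PR·RQ·sin R ≈ 2.1051e+05.
Semiperimeter s = (670.48+757.43+674.74)/2 = 1051.3.
Inradius = area/s = 2.1051e+05/1051.3 ≈ 200.23.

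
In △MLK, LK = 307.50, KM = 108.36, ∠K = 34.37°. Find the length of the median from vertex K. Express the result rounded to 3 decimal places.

200.814

By the law of cosines, ML² = LK² + KM² − 2·LK·KM·cos K = 51292, so ML ≈ 226.48.
Median from K: ½√(2·LK² + 2·KM² − ML²) ≈ 200.81.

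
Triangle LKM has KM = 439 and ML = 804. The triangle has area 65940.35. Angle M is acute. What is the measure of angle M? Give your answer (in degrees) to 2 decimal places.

From area = ½·KM·ML·sin M, we get sin M = 2·area/(KM·ML) ≈ 0.37365.
Taking the acute solution, ∠M ≈ 21.94°.

∠M ≈ 21.94°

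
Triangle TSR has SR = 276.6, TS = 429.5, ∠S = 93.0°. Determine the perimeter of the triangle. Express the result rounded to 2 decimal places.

1228.99

By the law of cosines, RT² = TS² + SR² − 2·TS·SR·cos S = 2.7341e+05, so RT ≈ 522.89.
Semiperimeter s = (276.6+522.89+429.5)/2 = 614.49.
Perimeter = 276.6 + 522.89 + 429.5 = 1229.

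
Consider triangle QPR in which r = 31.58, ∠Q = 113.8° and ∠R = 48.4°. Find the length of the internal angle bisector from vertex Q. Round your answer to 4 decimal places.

The third angle is ∠P = 180° − ∠R − ∠Q = 17.80°.
Law of sines: q = r·sin Q/sin R ≈ 38.639.
Law of sines: p = r·sin P/sin R ≈ 12.91.
The bisector from Q has length 2·p·r·cos(∠Q/2)/(p+r) ≈ 10.009.

t_Q ≈ 10.0086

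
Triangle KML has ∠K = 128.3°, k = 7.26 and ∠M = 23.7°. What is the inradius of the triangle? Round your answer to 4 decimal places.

0.8272

The third angle is ∠L = 180° − ∠K − ∠M = 28.00°.
Law of sines: m = k·sin M/sin K ≈ 3.7184.
Law of sines: l = k·sin L/sin K ≈ 4.3431.
Area = ½·k·m·sin L ≈ 6.3369.
Semiperimeter s = (7.26+3.7184+4.3431)/2 = 7.6608.
Inradius = area/s = 6.3369/7.6608 ≈ 0.82719.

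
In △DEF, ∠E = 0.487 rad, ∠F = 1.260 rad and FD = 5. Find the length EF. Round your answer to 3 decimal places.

10.519

The third angle is ∠D = π − ∠E − ∠F = 1.395 rad.
Law of sines: EF = FD·sin D/sin E ≈ 10.519.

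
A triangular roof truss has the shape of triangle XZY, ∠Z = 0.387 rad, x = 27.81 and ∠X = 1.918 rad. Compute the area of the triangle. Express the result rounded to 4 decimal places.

The third angle is ∠Y = π − ∠X − ∠Z = 0.837 rad.
Law of sines: z = x·sin Z/sin X ≈ 11.162.
Law of sines: y = x·sin Y/sin X ≈ 21.955.
Area = ½·x·z·sin Y ≈ 115.22.

area ≈ 115.2194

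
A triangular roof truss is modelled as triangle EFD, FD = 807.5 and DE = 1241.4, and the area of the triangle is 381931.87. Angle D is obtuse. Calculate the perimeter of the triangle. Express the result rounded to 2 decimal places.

3917.43

From area = ½·FD·DE·sin D, we get sin D = 2·area/(FD·DE) ≈ 0.76201.
Taking the obtuse solution, ∠D ≈ 130.36°.
Law of cosines then gives EF ≈ 1868.5.
Perimeter = 807.5 + 1241.4 + 1868.5 = 3917.4.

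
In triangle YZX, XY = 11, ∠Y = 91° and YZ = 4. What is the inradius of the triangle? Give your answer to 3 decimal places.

By the law of cosines, ZX² = XY² + YZ² − 2·XY·YZ·cos Y = 138.54, so ZX ≈ 11.77.
Area = ½·XY·YZ·sin Y ≈ 21.997.
Semiperimeter s = (11.77+11+4)/2 = 13.385.
Inradius = area/s = 21.997/13.385 ≈ 1.6434.

1.643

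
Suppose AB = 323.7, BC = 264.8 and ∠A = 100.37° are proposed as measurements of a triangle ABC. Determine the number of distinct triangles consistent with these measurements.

AB·sin A = 323.7·sin(100.37°) ≈ 318.4.
Since ∠A is not acute, a triangle exists only if BC > AB; here BC ≤ AB, so there is no triangle.

0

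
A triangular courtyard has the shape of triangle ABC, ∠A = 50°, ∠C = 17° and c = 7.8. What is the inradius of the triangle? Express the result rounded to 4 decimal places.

The third angle is ∠B = 180° − ∠C − ∠A = 113.00°.
Law of sines: a = c·sin A/sin C ≈ 20.437.
Law of sines: b = c·sin B/sin C ≈ 24.558.
Area = ½·c·a·sin B ≈ 73.368.
Semiperimeter s = (20.437+24.558+7.8)/2 = 26.397.
Inradius = area/s = 73.368/26.397 ≈ 2.7794.

r ≈ 2.7794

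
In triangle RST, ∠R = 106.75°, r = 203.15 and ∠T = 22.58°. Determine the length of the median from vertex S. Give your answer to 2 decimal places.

The third angle is ∠S = 180° − ∠T − ∠R = 50.67°.
Law of sines: s = r·sin S/sin R ≈ 164.1.
Law of sines: t = r·sin T/sin R ≈ 81.46.
Median from S: ½√(2·t² + 2·r² − s²) ≈ 131.23.

131.23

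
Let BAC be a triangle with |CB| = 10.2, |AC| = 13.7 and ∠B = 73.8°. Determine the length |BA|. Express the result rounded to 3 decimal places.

12.424

Law of sines: sin A = |CB|·sin B/|AC| ≈ 0.71496.
Since |AC| ≥ |CB|, only the acute value applies: ∠A ≈ 45.64°.
Then ∠C = 180° − ∠B − ∠A ≈ 60.56°.
Law of sines gives |BA| = |AC|·sin C/sin B ≈ 12.424.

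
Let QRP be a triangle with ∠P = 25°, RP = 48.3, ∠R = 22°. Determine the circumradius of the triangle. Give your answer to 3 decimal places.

The third angle is ∠Q = 180° − ∠R − ∠P = 133.00°.
Law of sines: PQ = RP·sin R/sin Q ≈ 24.74.
Law of sines: QR = RP·sin P/sin Q ≈ 27.911.
Circumradius = RP/(2 sin Q) ≈ 33.021.

33.021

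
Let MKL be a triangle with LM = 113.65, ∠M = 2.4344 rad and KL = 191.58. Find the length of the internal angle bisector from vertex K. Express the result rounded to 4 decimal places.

Law of sines: sin K = LM·sin M/KL ≈ 0.38542.
Since KL ≥ LM, only the acute value applies: ∠K ≈ 0.3957 rad.
Then ∠L = π − ∠M − ∠K ≈ 0.3115 rad.
Law of sines gives MK = KL·sin L/sin M ≈ 90.383.
The bisector from K has length 2·MK·KL·cos(∠K/2)/(MK+KL) ≈ 120.43.

120.4263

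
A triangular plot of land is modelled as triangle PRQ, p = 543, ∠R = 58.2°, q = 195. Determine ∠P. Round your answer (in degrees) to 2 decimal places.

By the law of cosines, r² = q² + p² − 2·q·p·cos R = 2.2128e+05, so r ≈ 470.4.
Law of cosines again: cos P = (r² + q² − p²)/(2·r·q) ≈ -0.19374, so ∠P ≈ 101.17°.

∠P ≈ 101.17°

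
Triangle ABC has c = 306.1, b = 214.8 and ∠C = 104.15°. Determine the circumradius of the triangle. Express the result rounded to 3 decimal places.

157.839

Law of sines: sin B = b·sin C/c ≈ 0.68044.
Since c ≥ b, only the acute value applies: ∠B ≈ 42.88°.
Then ∠A = 180° − ∠C − ∠B ≈ 32.97°.
Law of sines gives a = c·sin A/sin C ≈ 171.8.
Circumradius = c/(2 sin C) ≈ 157.84.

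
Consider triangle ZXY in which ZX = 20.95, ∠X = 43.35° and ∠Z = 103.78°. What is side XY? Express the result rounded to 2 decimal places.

37.49

The third angle is ∠Y = 180° − ∠Z − ∠X = 32.87°.
Law of sines: XY = ZX·sin Z/sin Y ≈ 37.49.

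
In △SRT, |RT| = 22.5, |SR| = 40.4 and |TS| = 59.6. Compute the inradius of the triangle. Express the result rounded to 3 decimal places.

r ≈ 4.665

Semiperimeter s = (22.5 + 59.6 + 40.4)/2 = 61.25.
Heron's formula: area = √(61.25·38.75·1.65·20.85) ≈ 285.75.
Inradius = area/s = 285.75/61.25 ≈ 4.6653.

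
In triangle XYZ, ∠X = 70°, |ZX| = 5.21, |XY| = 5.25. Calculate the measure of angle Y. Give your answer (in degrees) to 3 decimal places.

∠Y ≈ 54.687°

By the law of cosines, |YZ|² = |ZX|² + |XY|² − 2·|ZX|·|XY|·cos X = 35.996, so |YZ| ≈ 5.9997.
Law of cosines again: cos Y = (|XY|² + |YZ|² − |ZX|²)/(2·|XY|·|YZ|) ≈ 0.57804, so ∠Y ≈ 54.69°.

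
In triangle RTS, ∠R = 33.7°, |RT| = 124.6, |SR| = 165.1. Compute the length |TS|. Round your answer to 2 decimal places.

92.49

By the law of cosines, |TS|² = |SR|² + |RT|² − 2·|SR|·|RT|·cos R = 8554.1, so |TS| ≈ 92.489.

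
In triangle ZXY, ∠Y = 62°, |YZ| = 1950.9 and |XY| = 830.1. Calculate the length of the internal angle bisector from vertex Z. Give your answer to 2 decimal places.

By the law of cosines, |ZX|² = |XY|² + |YZ|² − 2·|XY|·|YZ|·cos Y = 2.9745e+06, so |ZX| ≈ 1724.7.
Law of cosines again: cos Z = (|YZ|² + |ZX|² − |XY|²)/(2·|YZ|·|ZX|) ≈ 0.90521, so ∠Z ≈ 25.15°.
The bisector from Z has length 2·|YZ|·|ZX|·cos(∠Z/2)/(|YZ|+|ZX|) ≈ 1786.9.

t_Z ≈ 1786.91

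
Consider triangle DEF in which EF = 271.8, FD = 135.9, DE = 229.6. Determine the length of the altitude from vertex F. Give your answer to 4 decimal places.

Semiperimeter s = (271.8 + 135.9 + 229.6)/2 = 318.65.
Heron's formula: area = √(318.65·46.85·182.75·89.05) ≈ 15587.
The altitude from F has length 2·area/DE ≈ 135.77.

h_F ≈ 135.7737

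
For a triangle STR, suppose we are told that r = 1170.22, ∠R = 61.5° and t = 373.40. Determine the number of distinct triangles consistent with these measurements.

1

t·sin R = 373.40·sin(61.5°) ≈ 328.2.
Since r ≥ t, exactly one triangle exists.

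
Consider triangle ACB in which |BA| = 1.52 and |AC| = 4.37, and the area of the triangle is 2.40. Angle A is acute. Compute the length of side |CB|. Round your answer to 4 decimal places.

3.4963

From area = ½·|BA|·|AC|·sin A, we get sin A = 2·area/(|BA|·|AC|) ≈ 0.72263.
Taking the acute solution, ∠A ≈ 0.8076 rad.
Law of cosines then gives |CB| ≈ 3.4963.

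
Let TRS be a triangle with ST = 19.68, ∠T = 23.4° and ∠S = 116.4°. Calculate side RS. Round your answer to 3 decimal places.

The third angle is ∠R = 180° − ∠S − ∠T = 40.20°.
Law of sines: RS = ST·sin T/sin R ≈ 12.109.

12.109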